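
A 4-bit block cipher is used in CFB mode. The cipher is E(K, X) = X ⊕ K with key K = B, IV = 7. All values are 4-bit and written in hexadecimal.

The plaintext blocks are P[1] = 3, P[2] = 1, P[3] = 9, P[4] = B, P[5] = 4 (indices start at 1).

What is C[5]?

C[5] = 8

CFB encryption: C_i = P_i ⊕ E(K, C_{i−1}), with C_{0} = IV.
C[1]: E(K, 7) = C; 3 ⊕ C = F.
C[2]: E(K, F) = 4; 1 ⊕ 4 = 5.
C[3]: E(K, 5) = E; 9 ⊕ E = 7.
C[4]: E(K, 7) = C; B ⊕ C = 7.
C[5]: E(K, 7) = C; 4 ⊕ C = 8.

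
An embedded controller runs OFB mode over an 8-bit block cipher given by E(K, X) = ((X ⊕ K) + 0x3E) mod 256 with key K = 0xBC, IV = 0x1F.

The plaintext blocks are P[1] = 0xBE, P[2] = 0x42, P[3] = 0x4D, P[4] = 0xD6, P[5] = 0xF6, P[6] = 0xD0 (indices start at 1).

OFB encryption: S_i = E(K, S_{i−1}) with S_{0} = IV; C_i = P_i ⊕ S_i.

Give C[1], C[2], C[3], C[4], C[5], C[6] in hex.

C[1]: S = E(K, 0x1F) = 0xE1; 0xBE ⊕ 0xE1 = 0x5F.
C[2]: S = E(K, 0xE1) = 0x9B; 0x42 ⊕ 0x9B = 0xD9.
C[3]: S = E(K, 0x9B) = 0x65; 0x4D ⊕ 0x65 = 0x28.
C[4]: S = E(K, 0x65) = 0x17; 0xD6 ⊕ 0x17 = 0xC1.
C[5]: S = E(K, 0x17) = 0xE9; 0xF6 ⊕ 0xE9 = 0x1F.
C[6]: S = E(K, 0xE9) = 0x93; 0xD0 ⊕ 0x93 = 0x43.

C[1] = 0x5F, C[2] = 0xD9, C[3] = 0x28, C[4] = 0xC1, C[5] = 0x1F, C[6] = 0x43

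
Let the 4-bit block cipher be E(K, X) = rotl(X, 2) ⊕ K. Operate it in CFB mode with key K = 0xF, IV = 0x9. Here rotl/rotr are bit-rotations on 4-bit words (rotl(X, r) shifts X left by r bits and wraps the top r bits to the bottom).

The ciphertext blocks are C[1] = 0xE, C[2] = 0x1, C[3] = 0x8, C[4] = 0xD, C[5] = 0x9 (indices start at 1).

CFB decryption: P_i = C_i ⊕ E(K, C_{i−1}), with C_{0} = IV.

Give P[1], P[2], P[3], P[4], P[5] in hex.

P[1]: E(K, 0x9) = 0x9; 0xE ⊕ 0x9 = 0x7.
P[2]: E(K, 0xE) = 0x4; 0x1 ⊕ 0x4 = 0x5.
P[3]: E(K, 0x1) = 0xB; 0x8 ⊕ 0xB = 0x3.
P[4]: E(K, 0x8) = 0xD; 0xD ⊕ 0xD = 0x0.
P[5]: E(K, 0xD) = 0x8; 0x9 ⊕ 0x8 = 0x1.

P[1] = 0x7, P[2] = 0x5, P[3] = 0x3, P[4] = 0x0, P[5] = 0x1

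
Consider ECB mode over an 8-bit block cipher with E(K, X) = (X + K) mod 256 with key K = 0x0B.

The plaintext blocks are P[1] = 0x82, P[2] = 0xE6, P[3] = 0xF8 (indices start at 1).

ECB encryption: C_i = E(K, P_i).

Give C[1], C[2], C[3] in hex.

C[1]: E(K, 0x82) = 0x8D.
C[2]: E(K, 0xE6) = 0xF1.
C[3]: E(K, 0xF8) = 0x03.

C[1] = 0x8D, C[2] = 0xF1, C[3] = 0x03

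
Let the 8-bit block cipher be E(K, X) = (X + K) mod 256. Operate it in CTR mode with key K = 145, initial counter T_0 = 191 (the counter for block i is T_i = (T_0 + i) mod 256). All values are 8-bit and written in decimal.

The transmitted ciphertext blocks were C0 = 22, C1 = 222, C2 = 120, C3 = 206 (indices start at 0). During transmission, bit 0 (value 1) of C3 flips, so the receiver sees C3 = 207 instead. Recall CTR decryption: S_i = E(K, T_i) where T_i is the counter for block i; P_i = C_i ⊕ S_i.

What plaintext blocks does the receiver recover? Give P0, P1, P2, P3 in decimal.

Only C3 changed, to 207. In CTR, a change in C_i flips the same bit in P_i only; the keystream is unaffected. Decrypting the received ciphertext:
P0: T = 191, S = E(K, T) = 80; 22 ⊕ 80 = 70.
P1: T = 192, S = E(K, T) = 81; 222 ⊕ 81 = 143.
P2: T = 193, S = E(K, T) = 82; 120 ⊕ 82 = 42.
P3: T = 194, S = E(K, T) = 83; 207 ⊕ 83 = 156.
Blocks that differ from the original plaintext: P3.

P0 = 70, P1 = 143, P2 = 42, P3 = 156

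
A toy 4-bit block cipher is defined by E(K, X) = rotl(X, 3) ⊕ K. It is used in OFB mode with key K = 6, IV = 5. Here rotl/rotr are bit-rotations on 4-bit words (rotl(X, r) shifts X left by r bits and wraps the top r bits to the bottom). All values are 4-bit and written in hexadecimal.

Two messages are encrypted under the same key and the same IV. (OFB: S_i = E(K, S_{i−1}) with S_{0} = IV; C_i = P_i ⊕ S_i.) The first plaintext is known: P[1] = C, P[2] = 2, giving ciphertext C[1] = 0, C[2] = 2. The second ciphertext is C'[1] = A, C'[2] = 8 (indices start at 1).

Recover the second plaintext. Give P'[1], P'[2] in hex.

In OFB with a reused IV, both messages share the same keystream S_i, so C_i ⊕ C'_i = P_i ⊕ P'_i and thus P'_i = P_i ⊕ C_i ⊕ C'_i.
P'[1]: C ⊕ 0 ⊕ A = 6.
P'[2]: 2 ⊕ 2 ⊕ 8 = 8.

P'[1] = 6, P'[2] = 8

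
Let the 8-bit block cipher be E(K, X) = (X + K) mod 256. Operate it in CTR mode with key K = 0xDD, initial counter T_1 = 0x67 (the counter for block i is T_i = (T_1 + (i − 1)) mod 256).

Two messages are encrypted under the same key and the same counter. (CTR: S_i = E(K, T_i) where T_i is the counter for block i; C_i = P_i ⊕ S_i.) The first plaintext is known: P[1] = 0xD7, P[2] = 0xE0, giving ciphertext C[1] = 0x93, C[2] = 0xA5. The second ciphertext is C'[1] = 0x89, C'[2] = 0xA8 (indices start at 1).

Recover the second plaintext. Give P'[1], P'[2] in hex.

P'[1] = 0xCD, P'[2] = 0xED

In CTR with a reused counter, both messages share the same keystream S_i, so C_i ⊕ C'_i = P_i ⊕ P'_i and thus P'_i = P_i ⊕ C_i ⊕ C'_i.
P'[1]: 0xD7 ⊕ 0x93 ⊕ 0x89 = 0xCD.
P'[2]: 0xE0 ⊕ 0xA5 ⊕ 0xA8 = 0xED.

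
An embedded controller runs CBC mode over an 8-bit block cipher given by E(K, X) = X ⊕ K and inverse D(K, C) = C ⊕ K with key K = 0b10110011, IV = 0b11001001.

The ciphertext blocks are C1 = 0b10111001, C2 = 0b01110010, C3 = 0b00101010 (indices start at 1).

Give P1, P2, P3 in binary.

P1 = 0b11000011, P2 = 0b01111000, P3 = 0b11101011

CBC decryption: P_i = D(K, C_i) ⊕ C_{i−1}, with C_{0} = IV.
P1: D(K, 0b10111001) = 0b00001010; 0b00001010 ⊕ 0b11001001 = 0b11000011.
P2: D(K, 0b01110010) = 0b11000001; 0b11000001 ⊕ 0b10111001 = 0b01111000.
P3: D(K, 0b00101010) = 0b10011001; 0b10011001 ⊕ 0b01110010 = 0b11101011.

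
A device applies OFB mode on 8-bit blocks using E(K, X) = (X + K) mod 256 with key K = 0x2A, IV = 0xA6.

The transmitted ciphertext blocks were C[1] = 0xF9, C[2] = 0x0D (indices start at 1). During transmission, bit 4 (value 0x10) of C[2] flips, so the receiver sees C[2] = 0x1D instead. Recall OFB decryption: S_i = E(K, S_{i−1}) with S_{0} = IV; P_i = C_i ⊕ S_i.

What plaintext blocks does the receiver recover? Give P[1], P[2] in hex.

P[1] = 0x29, P[2] = 0xE7

Only C[2] changed, to 0x1D. In OFB, a change in C_i flips the same bit in P_i only; the keystream is unaffected. Decrypting the received ciphertext:
P[1]: S = E(K, 0xA6) = 0xD0; 0xF9 ⊕ 0xD0 = 0x29.
P[2]: S = E(K, 0xD0) = 0xFA; 0x1D ⊕ 0xFA = 0xE7.
Blocks that differ from the original plaintext: P[2].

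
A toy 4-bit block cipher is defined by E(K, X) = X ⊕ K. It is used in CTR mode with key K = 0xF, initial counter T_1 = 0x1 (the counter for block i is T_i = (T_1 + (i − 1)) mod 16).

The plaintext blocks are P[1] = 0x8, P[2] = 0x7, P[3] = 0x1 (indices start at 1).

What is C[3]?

C[3] = 0xD

CTR encryption: S_i = E(K, T_i) where T_i is the counter for block i; C_i = P_i ⊕ S_i.
C[1]: T = 0x1, S = E(K, T) = 0xE; 0x8 ⊕ 0xE = 0x6.
C[2]: T = 0x2, S = E(K, T) = 0xD; 0x7 ⊕ 0xD = 0xA.
C[3]: T = 0x3, S = E(K, T) = 0xC; 0x1 ⊕ 0xC = 0xD.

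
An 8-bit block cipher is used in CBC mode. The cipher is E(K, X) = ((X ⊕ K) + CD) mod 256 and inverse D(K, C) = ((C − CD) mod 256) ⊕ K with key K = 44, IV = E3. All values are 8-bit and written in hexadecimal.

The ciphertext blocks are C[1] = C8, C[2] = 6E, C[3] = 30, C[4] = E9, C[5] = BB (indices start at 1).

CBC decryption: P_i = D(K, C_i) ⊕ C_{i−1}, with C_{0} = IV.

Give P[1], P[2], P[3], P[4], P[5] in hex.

P[1] = 5C, P[2] = 2D, P[3] = 49, P[4] = 68, P[5] = 43

P[1]: D(K, C8) = BF; BF ⊕ E3 = 5C.
P[2]: D(K, 6E) = E5; E5 ⊕ C8 = 2D.
P[3]: D(K, 30) = 27; 27 ⊕ 6E = 49.
P[4]: D(K, E9) = 58; 58 ⊕ 30 = 68.
P[5]: D(K, BB) = AA; AA ⊕ E9 = 43.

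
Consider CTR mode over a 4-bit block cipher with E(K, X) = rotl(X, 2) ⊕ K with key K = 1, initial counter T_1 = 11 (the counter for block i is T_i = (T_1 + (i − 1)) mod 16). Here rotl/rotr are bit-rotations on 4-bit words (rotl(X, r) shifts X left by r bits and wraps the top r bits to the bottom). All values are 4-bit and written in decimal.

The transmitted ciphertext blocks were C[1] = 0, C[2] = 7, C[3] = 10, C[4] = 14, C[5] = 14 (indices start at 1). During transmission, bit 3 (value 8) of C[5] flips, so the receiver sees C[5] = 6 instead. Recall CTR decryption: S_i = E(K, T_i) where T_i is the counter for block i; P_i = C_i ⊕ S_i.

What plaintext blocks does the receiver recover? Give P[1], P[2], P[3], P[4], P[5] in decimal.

P[1] = 15, P[2] = 5, P[3] = 12, P[4] = 4, P[5] = 8

Only C[5] changed, to 6. In CTR, a change in C_i flips the same bit in P_i only; the keystream is unaffected. Decrypting the received ciphertext:
P[1]: T = 11, S = E(K, T) = 15; 0 ⊕ 15 = 15.
P[2]: T = 12, S = E(K, T) = 2; 7 ⊕ 2 = 5.
P[3]: T = 13, S = E(K, T) = 6; 10 ⊕ 6 = 12.
P[4]: T = 14, S = E(K, T) = 10; 14 ⊕ 10 = 4.
P[5]: T = 15, S = E(K, T) = 14; 6 ⊕ 14 = 8.
Blocks that differ from the original plaintext: P[5].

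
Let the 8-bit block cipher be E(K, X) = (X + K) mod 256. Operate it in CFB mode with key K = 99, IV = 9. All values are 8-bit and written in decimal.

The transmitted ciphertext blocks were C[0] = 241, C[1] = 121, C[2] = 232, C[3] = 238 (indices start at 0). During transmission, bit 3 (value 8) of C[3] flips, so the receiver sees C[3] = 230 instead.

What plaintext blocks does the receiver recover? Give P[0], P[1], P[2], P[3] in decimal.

P[0] = 157, P[1] = 45, P[2] = 52, P[3] = 173

CFB decryption: P_i = C_i ⊕ E(K, C_{i−1}), with C_{−1} = IV.
Only C[3] changed, to 230. In CFB, a change in C_i flips the same bit in P_i and garbles P_{i+1}. Decrypting the received ciphertext:
P[0]: E(K, 9) = 108; 241 ⊕ 108 = 157.
P[1]: E(K, 241) = 84; 121 ⊕ 84 = 45.
P[2]: E(K, 121) = 220; 232 ⊕ 220 = 52.
P[3]: E(K, 232) = 75; 230 ⊕ 75 = 173.
Blocks that differ from the original plaintext: P[3].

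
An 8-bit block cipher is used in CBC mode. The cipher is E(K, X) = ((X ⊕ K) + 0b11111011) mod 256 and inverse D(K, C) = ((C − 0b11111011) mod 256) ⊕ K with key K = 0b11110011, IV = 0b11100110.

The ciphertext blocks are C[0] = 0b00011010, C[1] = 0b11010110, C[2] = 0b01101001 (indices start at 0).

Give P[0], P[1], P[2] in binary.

P[0] = 0b00001010, P[1] = 0b00110010, P[2] = 0b01001011

CBC decryption: P_i = D(K, C_i) ⊕ C_{i−1}, with C_{−1} = IV.
P[0]: D(K, 0b00011010) = 0b11101100; 0b11101100 ⊕ 0b11100110 = 0b00001010.
P[1]: D(K, 0b11010110) = 0b00101000; 0b00101000 ⊕ 0b00011010 = 0b00110010.
P[2]: D(K, 0b01101001) = 0b10011101; 0b10011101 ⊕ 0b11010110 = 0b01001011.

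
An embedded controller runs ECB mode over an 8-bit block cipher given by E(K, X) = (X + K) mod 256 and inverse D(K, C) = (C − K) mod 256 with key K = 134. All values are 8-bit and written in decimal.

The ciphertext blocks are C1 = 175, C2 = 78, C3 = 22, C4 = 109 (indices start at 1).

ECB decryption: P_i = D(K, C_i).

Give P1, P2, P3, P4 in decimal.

P1 = 41, P2 = 200, P3 = 144, P4 = 231

P1: D(K, 175) = 41.
P2: D(K, 78) = 200.
P3: D(K, 22) = 144.
P4: D(K, 109) = 231.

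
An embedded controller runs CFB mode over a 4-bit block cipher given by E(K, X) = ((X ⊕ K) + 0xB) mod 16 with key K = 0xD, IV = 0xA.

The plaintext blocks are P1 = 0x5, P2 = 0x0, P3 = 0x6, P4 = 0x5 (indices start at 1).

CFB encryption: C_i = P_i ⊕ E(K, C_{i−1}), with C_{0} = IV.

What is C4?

C1: E(K, 0xA) = 0x2; 0x5 ⊕ 0x2 = 0x7.
C2: E(K, 0x7) = 0x5; 0x0 ⊕ 0x5 = 0x5.
C3: E(K, 0x5) = 0x3; 0x6 ⊕ 0x3 = 0x5.
C4: E(K, 0x5) = 0x3; 0x5 ⊕ 0x3 = 0x6.

C4 = 0x6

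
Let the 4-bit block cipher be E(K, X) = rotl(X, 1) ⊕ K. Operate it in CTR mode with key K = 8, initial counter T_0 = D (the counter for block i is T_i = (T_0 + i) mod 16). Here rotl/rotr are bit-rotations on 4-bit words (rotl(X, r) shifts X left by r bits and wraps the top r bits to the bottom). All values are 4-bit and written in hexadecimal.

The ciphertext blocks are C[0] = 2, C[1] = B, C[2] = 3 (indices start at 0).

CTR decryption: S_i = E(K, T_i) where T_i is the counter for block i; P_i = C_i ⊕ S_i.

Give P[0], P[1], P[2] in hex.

P[0]: T = D, S = E(K, T) = 3; 2 ⊕ 3 = 1.
P[1]: T = E, S = E(K, T) = 5; B ⊕ 5 = E.
P[2]: T = F, S = E(K, T) = 7; 3 ⊕ 7 = 4.

P[0] = 1, P[1] = E, P[2] = 4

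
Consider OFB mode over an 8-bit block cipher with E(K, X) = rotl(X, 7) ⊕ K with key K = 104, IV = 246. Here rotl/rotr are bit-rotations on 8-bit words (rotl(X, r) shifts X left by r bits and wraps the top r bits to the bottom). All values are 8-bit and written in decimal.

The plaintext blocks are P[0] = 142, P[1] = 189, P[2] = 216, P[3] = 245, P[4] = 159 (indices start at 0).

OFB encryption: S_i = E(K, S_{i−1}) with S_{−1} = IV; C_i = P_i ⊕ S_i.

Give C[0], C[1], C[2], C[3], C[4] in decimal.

C[0] = 157, C[1] = 92, C[2] = 64, C[3] = 209, C[4] = 229

C[0]: S = E(K, 246) = 19; 142 ⊕ 19 = 157.
C[1]: S = E(K, 19) = 225; 189 ⊕ 225 = 92.
C[2]: S = E(K, 225) = 152; 216 ⊕ 152 = 64.
C[3]: S = E(K, 152) = 36; 245 ⊕ 36 = 209.
C[4]: S = E(K, 36) = 122; 159 ⊕ 122 = 229.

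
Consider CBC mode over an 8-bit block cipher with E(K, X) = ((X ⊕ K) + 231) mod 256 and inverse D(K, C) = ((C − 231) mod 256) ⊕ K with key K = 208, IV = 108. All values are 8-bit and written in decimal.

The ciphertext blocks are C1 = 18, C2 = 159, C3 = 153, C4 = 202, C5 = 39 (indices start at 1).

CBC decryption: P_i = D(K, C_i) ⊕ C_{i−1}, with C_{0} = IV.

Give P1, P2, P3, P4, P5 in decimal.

P1: D(K, 18) = 251; 251 ⊕ 108 = 151.
P2: D(K, 159) = 104; 104 ⊕ 18 = 122.
P3: D(K, 153) = 98; 98 ⊕ 159 = 253.
P4: D(K, 202) = 51; 51 ⊕ 153 = 170.
P5: D(K, 39) = 144; 144 ⊕ 202 = 90.

P1 = 151, P2 = 122, P3 = 253, P4 = 170, P5 = 90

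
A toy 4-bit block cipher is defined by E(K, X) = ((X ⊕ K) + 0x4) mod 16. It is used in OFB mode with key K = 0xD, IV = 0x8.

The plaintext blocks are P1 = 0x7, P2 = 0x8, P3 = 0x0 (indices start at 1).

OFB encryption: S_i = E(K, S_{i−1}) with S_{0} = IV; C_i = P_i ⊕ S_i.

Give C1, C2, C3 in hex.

C1: S = E(K, 0x8) = 0x9; 0x7 ⊕ 0x9 = 0xE.
C2: S = E(K, 0x9) = 0x8; 0x8 ⊕ 0x8 = 0x0.
C3: S = E(K, 0x8) = 0x9; 0x0 ⊕ 0x9 = 0x9.

C1 = 0xE, C2 = 0x0, C3 = 0x9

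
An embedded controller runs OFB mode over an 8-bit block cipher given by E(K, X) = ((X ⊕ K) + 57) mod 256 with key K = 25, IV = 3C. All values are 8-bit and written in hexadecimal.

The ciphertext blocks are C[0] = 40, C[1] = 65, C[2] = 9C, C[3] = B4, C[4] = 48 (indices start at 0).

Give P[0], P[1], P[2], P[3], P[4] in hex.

P[0] = 30, P[1] = C9, P[2] = 7C, P[3] = A8, P[4] = D8

OFB decryption: S_i = E(K, S_{i−1}) with S_{−1} = IV; P_i = C_i ⊕ S_i.
P[0]: S = E(K, 3C) = 70; 40 ⊕ 70 = 30.
P[1]: S = E(K, 70) = AC; 65 ⊕ AC = C9.
P[2]: S = E(K, AC) = E0; 9C ⊕ E0 = 7C.
P[3]: S = E(K, E0) = 1C; B4 ⊕ 1C = A8.
P[4]: S = E(K, 1C) = 90; 48 ⊕ 90 = D8.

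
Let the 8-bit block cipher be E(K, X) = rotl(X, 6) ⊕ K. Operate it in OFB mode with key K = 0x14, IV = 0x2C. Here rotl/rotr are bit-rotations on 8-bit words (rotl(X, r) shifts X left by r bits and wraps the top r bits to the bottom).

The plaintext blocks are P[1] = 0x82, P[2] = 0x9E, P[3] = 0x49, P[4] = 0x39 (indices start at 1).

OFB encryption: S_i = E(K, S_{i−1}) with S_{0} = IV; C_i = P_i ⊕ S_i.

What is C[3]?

C[3] = 0xA9

C[1]: S = E(K, 0x2C) = 0x1F; 0x82 ⊕ 0x1F = 0x9D.
C[2]: S = E(K, 0x1F) = 0xD3; 0x9E ⊕ 0xD3 = 0x4D.
C[3]: S = E(K, 0xD3) = 0xE0; 0x49 ⊕ 0xE0 = 0xA9.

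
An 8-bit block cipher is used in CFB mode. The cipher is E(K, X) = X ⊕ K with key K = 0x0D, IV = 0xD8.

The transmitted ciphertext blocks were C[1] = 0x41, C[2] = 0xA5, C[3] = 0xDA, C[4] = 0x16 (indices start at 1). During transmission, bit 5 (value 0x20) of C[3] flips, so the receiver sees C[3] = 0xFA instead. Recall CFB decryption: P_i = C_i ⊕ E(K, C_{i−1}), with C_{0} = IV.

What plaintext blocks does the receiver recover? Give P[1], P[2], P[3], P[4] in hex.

P[1] = 0x94, P[2] = 0xE9, P[3] = 0x52, P[4] = 0xE1

Only C[3] changed, to 0xFA. In CFB, a change in C_i flips the same bit in P_i and garbles P_{i+1}. Decrypting the received ciphertext:
P[1]: E(K, 0xD8) = 0xD5; 0x41 ⊕ 0xD5 = 0x94.
P[2]: E(K, 0x41) = 0x4C; 0xA5 ⊕ 0x4C = 0xE9.
P[3]: E(K, 0xA5) = 0xA8; 0xFA ⊕ 0xA8 = 0x52.
P[4]: E(K, 0xFA) = 0xF7; 0x16 ⊕ 0xF7 = 0xE1.
Blocks that differ from the original plaintext: P[3], P[4].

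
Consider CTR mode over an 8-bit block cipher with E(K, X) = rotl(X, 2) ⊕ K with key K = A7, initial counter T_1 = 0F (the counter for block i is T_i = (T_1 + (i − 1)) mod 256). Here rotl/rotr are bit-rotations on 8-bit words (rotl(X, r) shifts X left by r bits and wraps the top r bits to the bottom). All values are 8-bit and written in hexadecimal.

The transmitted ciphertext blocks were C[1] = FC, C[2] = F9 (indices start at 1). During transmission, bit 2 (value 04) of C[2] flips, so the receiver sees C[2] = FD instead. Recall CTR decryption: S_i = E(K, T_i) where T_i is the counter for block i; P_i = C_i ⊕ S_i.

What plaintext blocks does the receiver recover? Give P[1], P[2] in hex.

P[1] = 67, P[2] = 1A

Only C[2] changed, to FD. In CTR, a change in C_i flips the same bit in P_i only; the keystream is unaffected. Decrypting the received ciphertext:
P[1]: T = 0F, S = E(K, T) = 9B; FC ⊕ 9B = 67.
P[2]: T = 10, S = E(K, T) = E7; FD ⊕ E7 = 1A.
Blocks that differ from the original plaintext: P[2].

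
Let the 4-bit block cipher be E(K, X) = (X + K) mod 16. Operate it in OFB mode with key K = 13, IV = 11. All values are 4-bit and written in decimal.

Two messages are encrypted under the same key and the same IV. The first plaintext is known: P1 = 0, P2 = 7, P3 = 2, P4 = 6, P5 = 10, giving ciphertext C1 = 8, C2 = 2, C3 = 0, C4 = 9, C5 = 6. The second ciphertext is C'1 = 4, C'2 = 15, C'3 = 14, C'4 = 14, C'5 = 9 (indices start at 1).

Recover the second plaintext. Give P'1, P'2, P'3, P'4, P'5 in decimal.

P'1 = 12, P'2 = 10, P'3 = 12, P'4 = 1, P'5 = 5

In OFB with a reused IV, both messages share the same keystream S_i, so C_i ⊕ C'_i = P_i ⊕ P'_i and thus P'_i = P_i ⊕ C_i ⊕ C'_i.
P'1: 0 ⊕ 8 ⊕ 4 = 12.
P'2: 7 ⊕ 2 ⊕ 15 = 10.
P'3: 2 ⊕ 0 ⊕ 14 = 12.
P'4: 6 ⊕ 9 ⊕ 14 = 1.
P'5: 10 ⊕ 6 ⊕ 9 = 5.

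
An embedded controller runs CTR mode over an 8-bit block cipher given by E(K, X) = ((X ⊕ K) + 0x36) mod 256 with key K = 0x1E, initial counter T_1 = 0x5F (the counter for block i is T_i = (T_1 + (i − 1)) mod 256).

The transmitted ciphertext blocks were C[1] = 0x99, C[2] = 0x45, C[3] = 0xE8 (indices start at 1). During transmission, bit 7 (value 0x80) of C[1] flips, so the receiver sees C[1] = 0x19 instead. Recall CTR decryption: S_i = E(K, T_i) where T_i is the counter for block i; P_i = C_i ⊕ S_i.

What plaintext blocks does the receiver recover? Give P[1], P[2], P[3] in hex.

P[1] = 0x6E, P[2] = 0xF1, P[3] = 0x5D

Only C[1] changed, to 0x19. In CTR, a change in C_i flips the same bit in P_i only; the keystream is unaffected. Decrypting the received ciphertext:
P[1]: T = 0x5F, S = E(K, T) = 0x77; 0x19 ⊕ 0x77 = 0x6E.
P[2]: T = 0x60, S = E(K, T) = 0xB4; 0x45 ⊕ 0xB4 = 0xF1.
P[3]: T = 0x61, S = E(K, T) = 0xB5; 0xE8 ⊕ 0xB5 = 0x5D.
Blocks that differ from the original plaintext: P[1].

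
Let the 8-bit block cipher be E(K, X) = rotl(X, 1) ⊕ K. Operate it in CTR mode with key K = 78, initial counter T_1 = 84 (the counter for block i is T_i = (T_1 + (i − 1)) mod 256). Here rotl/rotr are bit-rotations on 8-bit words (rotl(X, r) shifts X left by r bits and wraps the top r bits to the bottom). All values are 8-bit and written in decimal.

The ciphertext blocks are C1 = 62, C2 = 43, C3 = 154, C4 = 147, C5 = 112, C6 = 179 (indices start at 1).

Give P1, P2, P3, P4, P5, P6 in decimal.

P1 = 216, P2 = 207, P3 = 120, P4 = 115, P5 = 142, P6 = 79

CTR decryption: S_i = E(K, T_i) where T_i is the counter for block i; P_i = C_i ⊕ S_i.
P1: T = 84, S = E(K, T) = 230; 62 ⊕ 230 = 216.
P2: T = 85, S = E(K, T) = 228; 43 ⊕ 228 = 207.
P3: T = 86, S = E(K, T) = 226; 154 ⊕ 226 = 120.
P4: T = 87, S = E(K, T) = 224; 147 ⊕ 224 = 115.
P5: T = 88, S = E(K, T) = 254; 112 ⊕ 254 = 142.
P6: T = 89, S = E(K, T) = 252; 179 ⊕ 252 = 79.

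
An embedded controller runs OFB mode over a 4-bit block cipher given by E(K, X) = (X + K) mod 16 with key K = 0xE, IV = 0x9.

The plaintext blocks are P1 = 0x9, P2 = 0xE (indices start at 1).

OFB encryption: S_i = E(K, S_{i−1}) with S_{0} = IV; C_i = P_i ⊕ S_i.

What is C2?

C2 = 0xB

C1: S = E(K, 0x9) = 0x7; 0x9 ⊕ 0x7 = 0xE.
C2: S = E(K, 0x7) = 0x5; 0xE ⊕ 0x5 = 0xB.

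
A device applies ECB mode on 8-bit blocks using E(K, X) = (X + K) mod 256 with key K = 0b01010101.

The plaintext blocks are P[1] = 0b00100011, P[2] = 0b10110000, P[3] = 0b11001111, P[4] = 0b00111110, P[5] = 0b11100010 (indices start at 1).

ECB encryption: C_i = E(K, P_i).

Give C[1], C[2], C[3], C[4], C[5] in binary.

C[1]: E(K, 0b00100011) = 0b01111000.
C[2]: E(K, 0b10110000) = 0b00000101.
C[3]: E(K, 0b11001111) = 0b00100100.
C[4]: E(K, 0b00111110) = 0b10010011.
C[5]: E(K, 0b11100010) = 0b00110111.

C[1] = 0b01111000, C[2] = 0b00000101, C[3] = 0b00100100, C[4] = 0b10010011, C[5] = 0b00110111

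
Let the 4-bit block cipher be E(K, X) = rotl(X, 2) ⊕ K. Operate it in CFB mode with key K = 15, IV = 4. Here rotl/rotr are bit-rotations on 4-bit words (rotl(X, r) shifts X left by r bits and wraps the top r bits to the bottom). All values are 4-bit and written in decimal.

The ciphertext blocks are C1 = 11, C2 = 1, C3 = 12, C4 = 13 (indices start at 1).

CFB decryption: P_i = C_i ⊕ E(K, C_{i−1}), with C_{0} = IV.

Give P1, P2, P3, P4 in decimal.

P1: E(K, 4) = 14; 11 ⊕ 14 = 5.
P2: E(K, 11) = 1; 1 ⊕ 1 = 0.
P3: E(K, 1) = 11; 12 ⊕ 11 = 7.
P4: E(K, 12) = 12; 13 ⊕ 12 = 1.

P1 = 5, P2 = 0, P3 = 7, P4 = 1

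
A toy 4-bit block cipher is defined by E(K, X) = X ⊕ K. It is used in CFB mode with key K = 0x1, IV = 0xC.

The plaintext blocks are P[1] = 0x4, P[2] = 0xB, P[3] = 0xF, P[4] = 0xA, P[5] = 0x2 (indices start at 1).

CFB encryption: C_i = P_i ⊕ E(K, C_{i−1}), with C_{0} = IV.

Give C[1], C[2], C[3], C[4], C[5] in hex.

C[1]: E(K, 0xC) = 0xD; 0x4 ⊕ 0xD = 0x9.
C[2]: E(K, 0x9) = 0x8; 0xB ⊕ 0x8 = 0x3.
C[3]: E(K, 0x3) = 0x2; 0xF ⊕ 0x2 = 0xD.
C[4]: E(K, 0xD) = 0xC; 0xA ⊕ 0xC = 0x6.
C[5]: E(K, 0x6) = 0x7; 0x2 ⊕ 0x7 = 0x5.

C[1] = 0x9, C[2] = 0x3, C[3] = 0xD, C[4] = 0x6, C[5] = 0x5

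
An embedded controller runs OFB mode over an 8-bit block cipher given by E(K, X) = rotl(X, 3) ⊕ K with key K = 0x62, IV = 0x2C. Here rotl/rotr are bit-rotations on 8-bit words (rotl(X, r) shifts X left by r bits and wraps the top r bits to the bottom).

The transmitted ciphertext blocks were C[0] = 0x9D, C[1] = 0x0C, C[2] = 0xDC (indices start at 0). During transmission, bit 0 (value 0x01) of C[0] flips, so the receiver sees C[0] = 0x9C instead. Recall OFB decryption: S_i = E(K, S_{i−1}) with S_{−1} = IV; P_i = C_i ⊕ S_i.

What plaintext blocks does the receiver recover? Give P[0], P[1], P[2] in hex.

Only C[0] changed, to 0x9C. In OFB, a change in C_i flips the same bit in P_i only; the keystream is unaffected. Decrypting the received ciphertext:
P[0]: S = E(K, 0x2C) = 0x03; 0x9C ⊕ 0x03 = 0x9F.
P[1]: S = E(K, 0x03) = 0x7A; 0x0C ⊕ 0x7A = 0x76.
P[2]: S = E(K, 0x7A) = 0xB1; 0xDC ⊕ 0xB1 = 0x6D.
Blocks that differ from the original plaintext: P[0].

P[0] = 0x9F, P[1] = 0x76, P[2] = 0x6D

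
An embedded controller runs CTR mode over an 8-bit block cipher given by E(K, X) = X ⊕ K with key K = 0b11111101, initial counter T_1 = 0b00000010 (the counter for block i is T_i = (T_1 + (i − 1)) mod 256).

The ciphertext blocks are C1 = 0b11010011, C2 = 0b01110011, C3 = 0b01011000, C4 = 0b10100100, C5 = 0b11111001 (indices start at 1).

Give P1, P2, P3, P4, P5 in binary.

P1 = 0b00101100, P2 = 0b10001101, P3 = 0b10100001, P4 = 0b01011100, P5 = 0b00000010

CTR decryption: S_i = E(K, T_i) where T_i is the counter for block i; P_i = C_i ⊕ S_i.
P1: T = 0b00000010, S = E(K, T) = 0b11111111; 0b11010011 ⊕ 0b11111111 = 0b00101100.
P2: T = 0b00000011, S = E(K, T) = 0b11111110; 0b01110011 ⊕ 0b11111110 = 0b10001101.
P3: T = 0b00000100, S = E(K, T) = 0b11111001; 0b01011000 ⊕ 0b11111001 = 0b10100001.
P4: T = 0b00000101, S = E(K, T) = 0b11111000; 0b10100100 ⊕ 0b11111000 = 0b01011100.
P5: T = 0b00000110, S = E(K, T) = 0b11111011; 0b11111001 ⊕ 0b11111011 = 0b00000010.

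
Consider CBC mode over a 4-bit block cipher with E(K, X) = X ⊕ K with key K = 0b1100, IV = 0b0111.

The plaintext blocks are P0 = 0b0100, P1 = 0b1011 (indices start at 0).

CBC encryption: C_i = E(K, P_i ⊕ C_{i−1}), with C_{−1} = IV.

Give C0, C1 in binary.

C0: P0 ⊕ 0b0111 = 0b0011; E(K, 0b0011) = 0b1111.
C1: P1 ⊕ 0b1111 = 0b0100; E(K, 0b0100) = 0b1000.

C0 = 0b1111, C1 = 0b1000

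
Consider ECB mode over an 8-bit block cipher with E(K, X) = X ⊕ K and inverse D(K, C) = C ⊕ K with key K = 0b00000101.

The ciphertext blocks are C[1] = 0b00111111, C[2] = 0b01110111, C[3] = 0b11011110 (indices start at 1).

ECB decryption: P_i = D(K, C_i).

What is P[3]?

P[3]: D(K, 0b11011110) = 0b11011011.

P[3] = 0b11011011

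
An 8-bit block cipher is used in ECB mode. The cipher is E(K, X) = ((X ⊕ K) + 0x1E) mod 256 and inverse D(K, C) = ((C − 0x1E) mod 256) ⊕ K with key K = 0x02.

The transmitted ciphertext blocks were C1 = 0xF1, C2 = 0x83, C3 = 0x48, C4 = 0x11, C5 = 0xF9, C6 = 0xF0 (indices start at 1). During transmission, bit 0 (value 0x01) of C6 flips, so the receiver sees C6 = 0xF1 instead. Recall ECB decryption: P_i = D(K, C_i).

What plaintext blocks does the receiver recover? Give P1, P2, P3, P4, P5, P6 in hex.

Only C6 changed, to 0xF1. In ECB, a change in C_i affects only P_i. Decrypting the received ciphertext:
P1: D(K, 0xF1) = 0xD1.
P2: D(K, 0x83) = 0x67.
P3: D(K, 0x48) = 0x28.
P4: D(K, 0x11) = 0xF1.
P5: D(K, 0xF9) = 0xD9.
P6: D(K, 0xF1) = 0xD1.
Blocks that differ from the original plaintext: P6.

P1 = 0xD1, P2 = 0x67, P3 = 0x28, P4 = 0xF1, P5 = 0xD9, P6 = 0xD1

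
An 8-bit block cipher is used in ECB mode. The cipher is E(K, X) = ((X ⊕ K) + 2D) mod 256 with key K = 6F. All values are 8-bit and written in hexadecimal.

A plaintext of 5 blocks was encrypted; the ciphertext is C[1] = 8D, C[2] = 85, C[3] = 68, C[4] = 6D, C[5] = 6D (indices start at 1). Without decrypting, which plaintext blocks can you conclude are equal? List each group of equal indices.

P[4] = P[5]

ECB encrypts each block independently with the same key, so equal ciphertext blocks imply equal plaintext blocks.
C[4] = C[5] = 6D, so P[4] = P[5].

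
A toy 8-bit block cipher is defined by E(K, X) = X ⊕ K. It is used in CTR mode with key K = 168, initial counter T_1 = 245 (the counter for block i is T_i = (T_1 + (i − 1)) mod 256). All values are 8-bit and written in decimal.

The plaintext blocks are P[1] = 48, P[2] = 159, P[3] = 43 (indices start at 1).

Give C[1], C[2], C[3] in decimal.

CTR encryption: S_i = E(K, T_i) where T_i is the counter for block i; C_i = P_i ⊕ S_i.
C[1]: T = 245, S = E(K, T) = 93; 48 ⊕ 93 = 109.
C[2]: T = 246, S = E(K, T) = 94; 159 ⊕ 94 = 193.
C[3]: T = 247, S = E(K, T) = 95; 43 ⊕ 95 = 116.

C[1] = 109, C[2] = 193, C[3] = 116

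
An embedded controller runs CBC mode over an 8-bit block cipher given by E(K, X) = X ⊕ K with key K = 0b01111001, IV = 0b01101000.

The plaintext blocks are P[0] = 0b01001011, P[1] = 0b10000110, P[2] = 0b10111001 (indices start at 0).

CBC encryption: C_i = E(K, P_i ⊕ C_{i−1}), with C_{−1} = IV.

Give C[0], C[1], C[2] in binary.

C[0]: P[0] ⊕ 0b01101000 = 0b00100011; E(K, 0b00100011) = 0b01011010.
C[1]: P[1] ⊕ 0b01011010 = 0b11011100; E(K, 0b11011100) = 0b10100101.
C[2]: P[2] ⊕ 0b10100101 = 0b00011100; E(K, 0b00011100) = 0b01100101.

C[0] = 0b01011010, C[1] = 0b10100101, C[2] = 0b01100101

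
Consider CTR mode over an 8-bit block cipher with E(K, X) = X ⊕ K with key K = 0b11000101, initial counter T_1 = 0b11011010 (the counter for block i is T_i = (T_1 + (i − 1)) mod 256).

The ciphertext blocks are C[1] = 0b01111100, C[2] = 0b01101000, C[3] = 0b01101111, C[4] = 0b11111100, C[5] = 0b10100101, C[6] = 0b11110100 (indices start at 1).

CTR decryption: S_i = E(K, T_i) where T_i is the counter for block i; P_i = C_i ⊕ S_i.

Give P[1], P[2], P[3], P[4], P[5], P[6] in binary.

P[1] = 0b01100011, P[2] = 0b01110110, P[3] = 0b01110110, P[4] = 0b11100100, P[5] = 0b10111110, P[6] = 0b11101110

P[1]: T = 0b11011010, S = E(K, T) = 0b00011111; 0b01111100 ⊕ 0b00011111 = 0b01100011.
P[2]: T = 0b11011011, S = E(K, T) = 0b00011110; 0b01101000 ⊕ 0b00011110 = 0b01110110.
P[3]: T = 0b11011100, S = E(K, T) = 0b00011001; 0b01101111 ⊕ 0b00011001 = 0b01110110.
P[4]: T = 0b11011101, S = E(K, T) = 0b00011000; 0b11111100 ⊕ 0b00011000 = 0b11100100.
P[5]: T = 0b11011110, S = E(K, T) = 0b00011011; 0b10100101 ⊕ 0b00011011 = 0b10111110.
P[6]: T = 0b11011111, S = E(K, T) = 0b00011010; 0b11110100 ⊕ 0b00011010 = 0b11101110.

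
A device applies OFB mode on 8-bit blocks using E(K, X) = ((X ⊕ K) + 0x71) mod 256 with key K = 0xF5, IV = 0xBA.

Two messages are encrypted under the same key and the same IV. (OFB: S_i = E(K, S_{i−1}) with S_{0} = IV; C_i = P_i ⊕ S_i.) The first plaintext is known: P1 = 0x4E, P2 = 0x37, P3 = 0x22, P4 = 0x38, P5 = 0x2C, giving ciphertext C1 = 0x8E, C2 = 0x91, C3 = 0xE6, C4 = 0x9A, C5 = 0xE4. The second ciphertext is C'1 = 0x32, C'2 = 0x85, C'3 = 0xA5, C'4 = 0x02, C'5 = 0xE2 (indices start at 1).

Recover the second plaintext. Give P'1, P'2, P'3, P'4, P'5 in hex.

In OFB with a reused IV, both messages share the same keystream S_i, so C_i ⊕ C'_i = P_i ⊕ P'_i and thus P'_i = P_i ⊕ C_i ⊕ C'_i.
P'1: 0x4E ⊕ 0x8E ⊕ 0x32 = 0xF2.
P'2: 0x37 ⊕ 0x91 ⊕ 0x85 = 0x23.
P'3: 0x22 ⊕ 0xE6 ⊕ 0xA5 = 0x61.
P'4: 0x38 ⊕ 0x9A ⊕ 0x02 = 0xA0.
P'5: 0x2C ⊕ 0xE4 ⊕ 0xE2 = 0x2A.

P'1 = 0xF2, P'2 = 0x23, P'3 = 0x61, P'4 = 0xA0, P'5 = 0x2A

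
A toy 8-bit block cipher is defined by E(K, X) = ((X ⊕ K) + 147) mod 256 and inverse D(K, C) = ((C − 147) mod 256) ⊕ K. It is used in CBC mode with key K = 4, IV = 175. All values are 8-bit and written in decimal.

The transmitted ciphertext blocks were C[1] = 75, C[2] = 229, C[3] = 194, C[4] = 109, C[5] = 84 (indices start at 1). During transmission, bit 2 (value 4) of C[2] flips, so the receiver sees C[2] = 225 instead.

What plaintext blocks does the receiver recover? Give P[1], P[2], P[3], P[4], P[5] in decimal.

P[1] = 19, P[2] = 1, P[3] = 202, P[4] = 28, P[5] = 168

CBC decryption: P_i = D(K, C_i) ⊕ C_{i−1}, with C_{0} = IV.
Only C[2] changed, to 225. In CBC, a change in C_i garbles P_i and flips the same bit in P_{i+1}. Decrypting the received ciphertext:
P[1]: D(K, 75) = 188; 188 ⊕ 175 = 19.
P[2]: D(K, 225) = 74; 74 ⊕ 75 = 1.
P[3]: D(K, 194) = 43; 43 ⊕ 225 = 202.
P[4]: D(K, 109) = 222; 222 ⊕ 194 = 28.
P[5]: D(K, 84) = 197; 197 ⊕ 109 = 168.
Blocks that differ from the original plaintext: P[2], P[3].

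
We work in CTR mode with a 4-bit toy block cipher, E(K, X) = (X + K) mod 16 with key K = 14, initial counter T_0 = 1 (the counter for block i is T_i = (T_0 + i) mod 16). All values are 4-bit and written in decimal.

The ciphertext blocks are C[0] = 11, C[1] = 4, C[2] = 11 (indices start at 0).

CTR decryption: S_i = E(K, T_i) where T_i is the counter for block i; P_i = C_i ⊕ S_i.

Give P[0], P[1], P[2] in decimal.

P[0]: T = 1, S = E(K, T) = 15; 11 ⊕ 15 = 4.
P[1]: T = 2, S = E(K, T) = 0; 4 ⊕ 0 = 4.
P[2]: T = 3, S = E(K, T) = 1; 11 ⊕ 1 = 10.

P[0] = 4, P[1] = 4, P[2] = 10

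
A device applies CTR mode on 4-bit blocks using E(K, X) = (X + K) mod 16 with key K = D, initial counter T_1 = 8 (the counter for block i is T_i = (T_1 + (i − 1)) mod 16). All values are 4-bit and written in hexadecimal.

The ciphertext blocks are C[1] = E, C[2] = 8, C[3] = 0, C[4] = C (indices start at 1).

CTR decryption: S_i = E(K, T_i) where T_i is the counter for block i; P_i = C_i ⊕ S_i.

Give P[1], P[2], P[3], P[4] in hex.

P[1]: T = 8, S = E(K, T) = 5; E ⊕ 5 = B.
P[2]: T = 9, S = E(K, T) = 6; 8 ⊕ 6 = E.
P[3]: T = A, S = E(K, T) = 7; 0 ⊕ 7 = 7.
P[4]: T = B, S = E(K, T) = 8; C ⊕ 8 = 4.

P[1] = B, P[2] = E, P[3] = 7, P[4] = 4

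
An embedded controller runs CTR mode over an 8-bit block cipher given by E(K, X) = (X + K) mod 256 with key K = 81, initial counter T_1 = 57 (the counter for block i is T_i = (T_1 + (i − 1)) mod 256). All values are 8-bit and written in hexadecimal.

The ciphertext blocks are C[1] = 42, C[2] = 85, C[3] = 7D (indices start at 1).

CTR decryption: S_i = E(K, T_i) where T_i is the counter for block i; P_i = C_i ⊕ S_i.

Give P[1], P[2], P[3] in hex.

P[1]: T = 57, S = E(K, T) = D8; 42 ⊕ D8 = 9A.
P[2]: T = 58, S = E(K, T) = D9; 85 ⊕ D9 = 5C.
P[3]: T = 59, S = E(K, T) = DA; 7D ⊕ DA = A7.

P[1] = 9A, P[2] = 5C, P[3] = A7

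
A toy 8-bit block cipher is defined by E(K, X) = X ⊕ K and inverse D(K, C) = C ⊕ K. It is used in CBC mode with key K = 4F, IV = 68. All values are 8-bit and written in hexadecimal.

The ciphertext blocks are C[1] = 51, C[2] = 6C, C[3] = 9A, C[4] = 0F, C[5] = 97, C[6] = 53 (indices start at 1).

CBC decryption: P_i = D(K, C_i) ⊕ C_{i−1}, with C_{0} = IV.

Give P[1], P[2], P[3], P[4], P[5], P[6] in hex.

P[1] = 76, P[2] = 72, P[3] = B9, P[4] = DA, P[5] = D7, P[6] = 8B

P[1]: D(K, 51) = 1E; 1E ⊕ 68 = 76.
P[2]: D(K, 6C) = 23; 23 ⊕ 51 = 72.
P[3]: D(K, 9A) = D5; D5 ⊕ 6C = B9.
P[4]: D(K, 0F) = 40; 40 ⊕ 9A = DA.
P[5]: D(K, 97) = D8; D8 ⊕ 0F = D7.
P[6]: D(K, 53) = 1C; 1C ⊕ 97 = 8B.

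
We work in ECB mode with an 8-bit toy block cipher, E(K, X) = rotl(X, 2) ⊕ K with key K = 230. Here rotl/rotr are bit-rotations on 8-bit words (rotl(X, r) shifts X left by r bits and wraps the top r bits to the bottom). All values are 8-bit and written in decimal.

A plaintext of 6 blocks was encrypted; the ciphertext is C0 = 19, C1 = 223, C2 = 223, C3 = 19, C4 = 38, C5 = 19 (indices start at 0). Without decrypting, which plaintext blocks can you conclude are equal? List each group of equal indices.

ECB encrypts each block independently with the same key, so equal ciphertext blocks imply equal plaintext blocks.
C0 = C3 = C5 = 19, so P0 = P3 = P5.
C1 = C2 = 223, so P1 = P2.

P0 = P3 = P5; P1 = P2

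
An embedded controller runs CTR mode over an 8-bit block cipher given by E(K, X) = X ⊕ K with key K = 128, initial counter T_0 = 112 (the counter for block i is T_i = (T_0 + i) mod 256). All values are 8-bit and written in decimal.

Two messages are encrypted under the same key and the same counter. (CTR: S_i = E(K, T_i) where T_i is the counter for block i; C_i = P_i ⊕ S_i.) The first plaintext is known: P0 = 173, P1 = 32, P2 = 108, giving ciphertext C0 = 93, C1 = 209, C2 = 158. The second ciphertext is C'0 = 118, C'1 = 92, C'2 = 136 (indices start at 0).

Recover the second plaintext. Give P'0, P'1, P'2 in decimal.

In CTR with a reused counter, both messages share the same keystream S_i, so C_i ⊕ C'_i = P_i ⊕ P'_i and thus P'_i = P_i ⊕ C_i ⊕ C'_i.
P'0: 173 ⊕ 93 ⊕ 118 = 134.
P'1: 32 ⊕ 209 ⊕ 92 = 173.
P'2: 108 ⊕ 158 ⊕ 136 = 122.

P'0 = 134, P'1 = 173, P'2 = 122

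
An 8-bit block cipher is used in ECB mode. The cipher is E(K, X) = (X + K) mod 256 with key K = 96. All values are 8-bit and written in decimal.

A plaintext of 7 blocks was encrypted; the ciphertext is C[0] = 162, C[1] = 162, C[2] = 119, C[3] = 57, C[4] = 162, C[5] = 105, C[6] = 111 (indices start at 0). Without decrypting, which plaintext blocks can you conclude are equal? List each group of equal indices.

P[0] = P[1] = P[4]

ECB encrypts each block independently with the same key, so equal ciphertext blocks imply equal plaintext blocks.
C[0] = C[1] = C[4] = 162, so P[0] = P[1] = P[4].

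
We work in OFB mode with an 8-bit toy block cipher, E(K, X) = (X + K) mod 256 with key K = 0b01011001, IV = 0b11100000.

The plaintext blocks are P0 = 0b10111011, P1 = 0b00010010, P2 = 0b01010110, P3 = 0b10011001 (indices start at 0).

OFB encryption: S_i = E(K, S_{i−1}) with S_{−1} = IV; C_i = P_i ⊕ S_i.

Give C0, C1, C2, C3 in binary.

C0 = 0b10000010, C1 = 0b10000000, C2 = 0b10111101, C3 = 0b11011101

C0: S = E(K, 0b11100000) = 0b00111001; 0b10111011 ⊕ 0b00111001 = 0b10000010.
C1: S = E(K, 0b00111001) = 0b10010010; 0b00010010 ⊕ 0b10010010 = 0b10000000.
C2: S = E(K, 0b10010010) = 0b11101011; 0b01010110 ⊕ 0b11101011 = 0b10111101.
C3: S = E(K, 0b11101011) = 0b01000100; 0b10011001 ⊕ 0b01000100 = 0b11011101.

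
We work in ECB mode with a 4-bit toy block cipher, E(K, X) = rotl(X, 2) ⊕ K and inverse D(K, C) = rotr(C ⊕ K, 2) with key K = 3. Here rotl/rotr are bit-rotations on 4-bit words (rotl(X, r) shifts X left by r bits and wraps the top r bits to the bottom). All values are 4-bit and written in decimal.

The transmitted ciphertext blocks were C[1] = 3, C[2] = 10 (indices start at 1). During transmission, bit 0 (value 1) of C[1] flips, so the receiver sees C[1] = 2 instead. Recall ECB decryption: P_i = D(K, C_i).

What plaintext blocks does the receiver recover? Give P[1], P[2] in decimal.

Only C[1] changed, to 2. In ECB, a change in C_i affects only P_i. Decrypting the received ciphertext:
P[1]: D(K, 2) = 4.
P[2]: D(K, 10) = 6.
Blocks that differ from the original plaintext: P[1].

P[1] = 4, P[2] = 6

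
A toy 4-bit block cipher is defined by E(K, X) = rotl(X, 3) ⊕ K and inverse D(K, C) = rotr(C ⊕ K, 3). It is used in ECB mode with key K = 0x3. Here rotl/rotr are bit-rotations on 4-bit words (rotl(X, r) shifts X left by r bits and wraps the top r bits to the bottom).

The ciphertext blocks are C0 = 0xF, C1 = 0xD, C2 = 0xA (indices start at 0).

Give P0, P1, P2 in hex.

P0 = 0x9, P1 = 0xD, P2 = 0x3

ECB decryption: P_i = D(K, C_i).
P0: D(K, 0xF) = 0x9.
P1: D(K, 0xD) = 0xD.
P2: D(K, 0xA) = 0x3.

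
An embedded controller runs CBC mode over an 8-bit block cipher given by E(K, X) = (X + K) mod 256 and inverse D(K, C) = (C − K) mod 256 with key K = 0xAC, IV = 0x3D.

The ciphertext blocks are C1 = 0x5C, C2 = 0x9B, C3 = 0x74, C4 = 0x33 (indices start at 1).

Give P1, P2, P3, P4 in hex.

P1 = 0x8D, P2 = 0xB3, P3 = 0x53, P4 = 0xF3

CBC decryption: P_i = D(K, C_i) ⊕ C_{i−1}, with C_{0} = IV.
P1: D(K, 0x5C) = 0xB0; 0xB0 ⊕ 0x3D = 0x8D.
P2: D(K, 0x9B) = 0xEF; 0xEF ⊕ 0x5C = 0xB3.
P3: D(K, 0x74) = 0xC8; 0xC8 ⊕ 0x9B = 0x53.
P4: D(K, 0x33) = 0x87; 0x87 ⊕ 0x74 = 0xF3.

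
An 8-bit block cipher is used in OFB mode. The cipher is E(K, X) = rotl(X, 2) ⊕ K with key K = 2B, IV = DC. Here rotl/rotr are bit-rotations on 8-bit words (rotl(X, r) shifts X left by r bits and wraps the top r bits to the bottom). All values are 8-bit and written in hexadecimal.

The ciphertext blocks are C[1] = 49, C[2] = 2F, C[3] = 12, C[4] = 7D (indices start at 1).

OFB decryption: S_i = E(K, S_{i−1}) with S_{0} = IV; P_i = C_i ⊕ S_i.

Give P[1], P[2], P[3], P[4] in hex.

P[1]: S = E(K, DC) = 58; 49 ⊕ 58 = 11.
P[2]: S = E(K, 58) = 4A; 2F ⊕ 4A = 65.
P[3]: S = E(K, 4A) = 02; 12 ⊕ 02 = 10.
P[4]: S = E(K, 02) = 23; 7D ⊕ 23 = 5E.

P[1] = 11, P[2] = 65, P[3] = 10, P[4] = 5E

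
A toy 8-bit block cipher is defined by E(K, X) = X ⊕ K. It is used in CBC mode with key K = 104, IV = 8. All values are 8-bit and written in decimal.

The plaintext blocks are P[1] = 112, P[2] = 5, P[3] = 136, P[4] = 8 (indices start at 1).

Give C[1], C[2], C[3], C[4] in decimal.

CBC encryption: C_i = E(K, P_i ⊕ C_{i−1}), with C_{0} = IV.
C[1]: P[1] ⊕ 8 = 120; E(K, 120) = 16.
C[2]: P[2] ⊕ 16 = 21; E(K, 21) = 125.
C[3]: P[3] ⊕ 125 = 245; E(K, 245) = 157.
C[4]: P[4] ⊕ 157 = 149; E(K, 149) = 253.

C[1] = 16, C[2] = 125, C[3] = 157, C[4] = 253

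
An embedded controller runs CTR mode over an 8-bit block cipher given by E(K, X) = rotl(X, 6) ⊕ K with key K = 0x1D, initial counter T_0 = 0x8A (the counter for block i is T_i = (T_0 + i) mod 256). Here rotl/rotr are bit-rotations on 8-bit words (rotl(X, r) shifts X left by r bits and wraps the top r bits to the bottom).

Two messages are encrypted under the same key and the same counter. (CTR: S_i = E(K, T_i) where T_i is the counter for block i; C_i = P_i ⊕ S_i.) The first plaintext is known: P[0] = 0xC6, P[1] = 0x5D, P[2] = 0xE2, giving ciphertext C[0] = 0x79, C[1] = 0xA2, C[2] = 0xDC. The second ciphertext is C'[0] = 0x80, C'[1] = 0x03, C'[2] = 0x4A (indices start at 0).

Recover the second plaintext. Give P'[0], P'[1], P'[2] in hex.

In CTR with a reused counter, both messages share the same keystream S_i, so C_i ⊕ C'_i = P_i ⊕ P'_i and thus P'_i = P_i ⊕ C_i ⊕ C'_i.
P'[0]: 0xC6 ⊕ 0x79 ⊕ 0x80 = 0x3F.
P'[1]: 0x5D ⊕ 0xA2 ⊕ 0x03 = 0xFC.
P'[2]: 0xE2 ⊕ 0xDC ⊕ 0x4A = 0x74.

P'[0] = 0x3F, P'[1] = 0xFC, P'[2] = 0x74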